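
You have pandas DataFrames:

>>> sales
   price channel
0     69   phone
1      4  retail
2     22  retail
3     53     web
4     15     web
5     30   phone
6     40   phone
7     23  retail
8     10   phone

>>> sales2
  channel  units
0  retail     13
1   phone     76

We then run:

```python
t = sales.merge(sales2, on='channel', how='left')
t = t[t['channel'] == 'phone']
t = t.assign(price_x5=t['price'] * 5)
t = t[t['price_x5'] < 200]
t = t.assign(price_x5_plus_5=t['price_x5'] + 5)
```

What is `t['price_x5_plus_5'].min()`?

merge on 'channel' (how='left') → 9 rows:
   price channel  units
0     69   phone   76.0
1      4  retail   13.0
2     22  retail   13.0
3     53     web    NaN
4     15     web    NaN
5     30   phone   76.0
6     40   phone   76.0
7     23  retail   13.0
8     10   phone   76.0
filter rows where channel == 'phone':
   price channel  units
0     69   phone   76.0
5     30   phone   76.0
6     40   phone   76.0
8     10   phone   76.0
add column price_x5 = t['price'] * 5:
   price channel  units  price_x5
0     69   phone   76.0       345
5     30   phone   76.0       150
6     40   phone   76.0       200
8     10   phone   76.0        50
filter rows where price_x5 < 200:
   price channel  units  price_x5
5     30   phone   76.0       150
8     10   phone   76.0        50
add column price_x5_plus_5 = t['price_x5'] + 5:
   price channel  units  price_x5  price_x5_plus_5
5     30   phone   76.0       150              155
8     10   phone   76.0        50               55
Hence 55.

55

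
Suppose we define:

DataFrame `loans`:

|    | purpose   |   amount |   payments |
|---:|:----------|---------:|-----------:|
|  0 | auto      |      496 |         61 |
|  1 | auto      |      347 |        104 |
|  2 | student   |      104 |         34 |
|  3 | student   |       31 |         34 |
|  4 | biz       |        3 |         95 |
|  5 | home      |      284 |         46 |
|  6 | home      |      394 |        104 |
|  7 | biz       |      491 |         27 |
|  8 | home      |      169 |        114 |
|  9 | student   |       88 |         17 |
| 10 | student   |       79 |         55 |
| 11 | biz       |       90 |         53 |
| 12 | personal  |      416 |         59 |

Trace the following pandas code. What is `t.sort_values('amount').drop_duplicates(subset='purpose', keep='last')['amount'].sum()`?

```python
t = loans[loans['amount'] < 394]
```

825

filter rows where amount < 394:
    purpose  amount  payments
1      auto     347       104
2   student     104        34
3   student      31        34
4       biz       3        95
5      home     284        46
8      home     169       114
9   student      88        17
10  student      79        55
11      biz      90        53
sort by amount:
    purpose  amount  payments
4       biz       3        95
3   student      31        34
10  student      79        55
9   student      88        17
11      biz      90        53
2   student     104        34
8      home     169       114
5      home     284        46
1      auto     347       104
drop duplicate purpose (keep=last):
    purpose  amount  payments
11      biz      90        53
2   student     104        34
5      home     284        46
1      auto     347       104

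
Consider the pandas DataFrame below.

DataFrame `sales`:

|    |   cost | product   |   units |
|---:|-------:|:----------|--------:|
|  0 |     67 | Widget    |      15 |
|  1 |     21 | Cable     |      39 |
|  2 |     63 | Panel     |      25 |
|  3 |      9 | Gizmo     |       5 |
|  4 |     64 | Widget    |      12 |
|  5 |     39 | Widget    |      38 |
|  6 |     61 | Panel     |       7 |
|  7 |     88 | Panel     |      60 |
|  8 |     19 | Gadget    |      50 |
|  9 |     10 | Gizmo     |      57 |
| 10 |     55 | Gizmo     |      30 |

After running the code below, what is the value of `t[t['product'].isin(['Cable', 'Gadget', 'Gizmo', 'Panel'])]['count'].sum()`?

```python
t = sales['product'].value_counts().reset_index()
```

8

value_counts of product:
product
Widget    3
Panel     3
Gizmo     3
Cable     1
Gadget    1
Name: count, dtype: int64
reset_index():
  product  count
0  Widget      3
1   Panel      3
2   Gizmo      3
3   Cable      1
4  Gadget      1
filter rows where product in ['Cable', 'Gadget', 'Gizmo', 'Panel']:
  product  count
1   Panel      3
2   Gizmo      3
3   Cable      1
4  Gadget      1
So sum() = 8.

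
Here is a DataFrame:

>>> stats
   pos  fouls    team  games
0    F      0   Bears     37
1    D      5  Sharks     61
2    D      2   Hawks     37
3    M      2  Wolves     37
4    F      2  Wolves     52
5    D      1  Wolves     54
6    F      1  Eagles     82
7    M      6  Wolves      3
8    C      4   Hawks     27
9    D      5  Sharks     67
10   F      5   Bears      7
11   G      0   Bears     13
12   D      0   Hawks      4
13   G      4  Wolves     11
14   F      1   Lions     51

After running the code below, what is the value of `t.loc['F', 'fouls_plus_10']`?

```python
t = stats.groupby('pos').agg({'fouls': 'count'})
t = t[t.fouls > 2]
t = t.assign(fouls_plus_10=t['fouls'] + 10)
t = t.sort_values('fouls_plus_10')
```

15

group by pos, count of fouls:
     fouls
pos       
C        1
D        5
F        5
G        2
M        2
filter rows where fouls > 2:
     fouls
pos       
D        5
F        5
add column fouls_plus_10 = t['fouls'] + 10:
     fouls  fouls_plus_10
pos                      
D        5             15
F        5             15
sort by fouls_plus_10:
     fouls  fouls_plus_10
pos                      
D        5             15
F        5             15
Taking the value at row 'F', column 'fouls_plus_10' gives 15.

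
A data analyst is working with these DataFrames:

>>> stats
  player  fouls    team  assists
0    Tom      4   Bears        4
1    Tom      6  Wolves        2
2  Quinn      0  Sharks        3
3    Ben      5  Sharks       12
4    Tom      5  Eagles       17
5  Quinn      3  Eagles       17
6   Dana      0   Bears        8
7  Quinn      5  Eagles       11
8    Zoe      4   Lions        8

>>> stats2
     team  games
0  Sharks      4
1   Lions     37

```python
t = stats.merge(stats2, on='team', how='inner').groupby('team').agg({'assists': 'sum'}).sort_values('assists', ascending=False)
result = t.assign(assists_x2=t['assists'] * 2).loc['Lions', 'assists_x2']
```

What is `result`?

merge on 'team' (how='inner') → 3 rows:
  player  fouls    team  assists  games
0  Quinn      0  Sharks        3      4
1    Ben      5  Sharks       12      4
2    Zoe      4   Lions        8     37
group by team, sum of assists:
        assists
team           
Lions         8
Sharks       15
sort by assists descending:
        assists
team           
Sharks       15
Lions         8
add column assists_x2 = t['assists'] * 2:
        assists  assists_x2
team                       
Sharks       15          30
Lions         8          16
So loc['Lions', 'assists_x2'] = 16.

16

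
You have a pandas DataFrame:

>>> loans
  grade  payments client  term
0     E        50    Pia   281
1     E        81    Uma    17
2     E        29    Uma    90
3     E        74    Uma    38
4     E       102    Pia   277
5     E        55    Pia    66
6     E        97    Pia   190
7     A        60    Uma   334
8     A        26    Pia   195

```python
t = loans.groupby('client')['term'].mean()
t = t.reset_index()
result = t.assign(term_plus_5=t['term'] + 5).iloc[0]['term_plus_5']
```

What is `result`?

206.8

group by client, mean of term:
client
Pia    201.80
Uma    119.75
Name: term, dtype: float64
reset_index():
  client    term
0    Pia  201.80
1    Uma  119.75
add column term_plus_5 = t['term'] + 5:
  client    term  term_plus_5
0    Pia  201.80       206.80
1    Uma  119.75       124.75
Hence 206.8.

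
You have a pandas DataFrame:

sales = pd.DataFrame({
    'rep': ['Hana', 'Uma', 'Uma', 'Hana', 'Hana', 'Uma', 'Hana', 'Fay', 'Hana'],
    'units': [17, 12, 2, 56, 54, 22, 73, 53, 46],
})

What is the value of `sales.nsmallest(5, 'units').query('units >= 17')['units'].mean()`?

28.3333333333

take 5 rows with smallest units:
    rep  units
2   Uma      2
1   Uma     12
0  Hana     17
5   Uma     22
8  Hana     46
filter rows where units >= 17:
    rep  units
0  Hana     17
5   Uma     22
8  Hana     46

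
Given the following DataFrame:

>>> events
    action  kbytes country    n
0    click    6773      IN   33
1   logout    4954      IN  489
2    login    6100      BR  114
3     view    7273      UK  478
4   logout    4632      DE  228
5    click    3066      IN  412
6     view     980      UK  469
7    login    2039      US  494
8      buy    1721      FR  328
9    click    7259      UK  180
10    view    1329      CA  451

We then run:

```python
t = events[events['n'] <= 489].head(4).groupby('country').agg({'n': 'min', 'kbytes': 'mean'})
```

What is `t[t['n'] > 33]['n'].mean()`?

296.0

filter rows where n <= 489:
    action  kbytes country    n
0    click    6773      IN   33
1   logout    4954      IN  489
2    login    6100      BR  114
3     view    7273      UK  478
4   logout    4632      DE  228
5    click    3066      IN  412
6     view     980      UK  469
8      buy    1721      FR  328
9    click    7259      UK  180
10    view    1329      CA  451
take first 4 rows:
   action  kbytes country    n
0   click    6773      IN   33
1  logout    4954      IN  489
2   login    6100      BR  114
3    view    7273      UK  478
group by country: min(n), mean(kbytes):
           n  kbytes
country             
BR       114  6100.0
IN        33  5863.5
UK       478  7273.0
filter rows where n > 33:
           n  kbytes
country             
BR       114  6100.0
UK       478  7273.0
Then the mean of column 'n': 296.0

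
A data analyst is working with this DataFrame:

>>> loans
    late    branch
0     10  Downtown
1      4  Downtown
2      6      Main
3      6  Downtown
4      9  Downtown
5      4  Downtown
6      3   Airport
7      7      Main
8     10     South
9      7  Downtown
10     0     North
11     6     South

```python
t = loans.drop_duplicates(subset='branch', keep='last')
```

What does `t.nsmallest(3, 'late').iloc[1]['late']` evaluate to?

drop duplicate branch (keep=last):
    late    branch
6      3   Airport
7      7      Main
9      7  Downtown
10     0     North
11     6     South
take 3 rows with smallest late:
    late   branch
10     0    North
6      3  Airport
11     6    South
The value at position 1, column 'late' is 3.

3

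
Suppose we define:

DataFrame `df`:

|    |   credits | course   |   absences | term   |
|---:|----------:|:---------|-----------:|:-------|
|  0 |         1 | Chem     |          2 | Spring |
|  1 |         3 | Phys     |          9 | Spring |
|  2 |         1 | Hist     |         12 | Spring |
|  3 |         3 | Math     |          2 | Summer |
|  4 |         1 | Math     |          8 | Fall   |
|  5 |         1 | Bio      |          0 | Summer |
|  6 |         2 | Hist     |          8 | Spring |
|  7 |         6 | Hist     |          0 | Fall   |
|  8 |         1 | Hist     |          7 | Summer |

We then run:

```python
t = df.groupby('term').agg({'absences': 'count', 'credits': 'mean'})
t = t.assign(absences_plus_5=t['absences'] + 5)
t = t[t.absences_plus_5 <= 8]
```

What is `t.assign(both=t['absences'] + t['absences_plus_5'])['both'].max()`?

group by term: count(absences), mean(credits):
        absences   credits
term                      
Fall           2  3.500000
Spring         4  1.750000
Summer         3  1.666667
add column absences_plus_5 = t['absences'] + 5:
        absences   credits  absences_plus_5
term                                       
Fall           2  3.500000                7
Spring         4  1.750000                9
Summer         3  1.666667                8
filter rows where absences_plus_5 <= 8:
        absences   credits  absences_plus_5
term                                       
Fall           2  3.500000                7
Summer         3  1.666667                8
add column both = t['absences'] + t['absences_plus_5']:
        absences   credits  absences_plus_5  both
term                                             
Fall           2  3.500000                7     9
Summer         3  1.666667                8    11
Hence 11.

11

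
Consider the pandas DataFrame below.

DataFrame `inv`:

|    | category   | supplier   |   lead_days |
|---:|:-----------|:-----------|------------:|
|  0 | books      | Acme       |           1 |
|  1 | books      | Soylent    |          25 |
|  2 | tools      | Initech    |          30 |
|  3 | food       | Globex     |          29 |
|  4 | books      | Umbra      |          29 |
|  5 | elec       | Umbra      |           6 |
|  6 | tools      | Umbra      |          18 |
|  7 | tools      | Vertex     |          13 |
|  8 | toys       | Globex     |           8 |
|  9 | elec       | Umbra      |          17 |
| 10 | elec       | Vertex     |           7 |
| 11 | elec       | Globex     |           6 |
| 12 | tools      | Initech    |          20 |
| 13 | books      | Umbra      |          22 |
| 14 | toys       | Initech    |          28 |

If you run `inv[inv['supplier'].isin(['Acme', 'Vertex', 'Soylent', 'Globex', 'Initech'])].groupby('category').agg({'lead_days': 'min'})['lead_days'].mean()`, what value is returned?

11.4

filter rows where supplier in ['Acme', 'Vertex', 'Soylent', 'Globex', 'Initech']:
   category supplier  lead_days
0     books     Acme          1
1     books  Soylent         25
2     tools  Initech         30
3      food   Globex         29
7     tools   Vertex         13
8      toys   Globex          8
10     elec   Vertex          7
11     elec   Globex          6
12    tools  Initech         20
14     toys  Initech         28
group by category, min of lead_days:
          lead_days
category           
books             1
elec              6
food             29
tools            13
toys              8
Hence 11.4.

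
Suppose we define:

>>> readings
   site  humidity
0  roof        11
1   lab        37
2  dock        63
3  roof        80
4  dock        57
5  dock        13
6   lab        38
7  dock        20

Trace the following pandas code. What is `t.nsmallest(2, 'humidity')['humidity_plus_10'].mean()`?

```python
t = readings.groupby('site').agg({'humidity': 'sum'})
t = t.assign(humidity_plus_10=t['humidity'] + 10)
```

group by site, sum of humidity:
      humidity
site          
dock       153
lab         75
roof        91
add column humidity_plus_10 = t['humidity'] + 10:
      humidity  humidity_plus_10
site                            
dock       153               163
lab         75                85
roof        91               101
take 2 rows with smallest humidity:
      humidity  humidity_plus_10
site                            
lab         75                85
roof        91               101

93.0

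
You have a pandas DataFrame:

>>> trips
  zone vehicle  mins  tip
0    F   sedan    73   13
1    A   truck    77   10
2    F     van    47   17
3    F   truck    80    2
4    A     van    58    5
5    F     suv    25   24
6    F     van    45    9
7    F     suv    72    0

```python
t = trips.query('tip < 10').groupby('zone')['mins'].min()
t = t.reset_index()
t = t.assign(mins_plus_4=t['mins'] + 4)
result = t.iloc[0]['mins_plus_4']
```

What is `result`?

filter rows where tip < 10:
  zone vehicle  mins  tip
3    F   truck    80    2
4    A     van    58    5
6    F     van    45    9
7    F     suv    72    0
group by zone, min of mins:
zone
A    58
F    45
Name: mins, dtype: int64
reset_index():
  zone  mins
0    A    58
1    F    45
add column mins_plus_4 = t['mins'] + 4:
  zone  mins  mins_plus_4
0    A    58           62
1    F    45           49
Taking the value at position 0, column 'mins_plus_4' gives 62.

62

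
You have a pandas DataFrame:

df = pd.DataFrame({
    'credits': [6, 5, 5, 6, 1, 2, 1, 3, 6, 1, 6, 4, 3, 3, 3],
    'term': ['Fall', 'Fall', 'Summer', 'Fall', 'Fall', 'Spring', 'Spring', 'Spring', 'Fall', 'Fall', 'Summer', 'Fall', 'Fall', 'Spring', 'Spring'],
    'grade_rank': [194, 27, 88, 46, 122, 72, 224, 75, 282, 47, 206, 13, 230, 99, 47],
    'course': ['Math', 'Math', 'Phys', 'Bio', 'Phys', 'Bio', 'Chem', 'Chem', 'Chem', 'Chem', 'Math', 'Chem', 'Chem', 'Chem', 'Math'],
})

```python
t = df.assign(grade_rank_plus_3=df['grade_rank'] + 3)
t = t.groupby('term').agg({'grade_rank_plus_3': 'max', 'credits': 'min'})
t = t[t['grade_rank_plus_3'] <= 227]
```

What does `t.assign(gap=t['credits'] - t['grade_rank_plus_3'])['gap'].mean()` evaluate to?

-215.0

add column grade_rank_plus_3 = df['grade_rank'] + 3:
    credits    term  grade_rank course  grade_rank_plus_3
0         6    Fall         194   Math                197
1         5    Fall          27   Math                 30
2         5  Summer          88   Phys                 91
3         6    Fall          46    Bio                 49
4         1    Fall         122   Phys                125
5         2  Spring          72    Bio                 75
6         1  Spring         224   Chem                227
7         3  Spring          75   Chem                 78
8         6    Fall         282   Chem                285
9         1    Fall          47   Chem                 50
10        6  Summer         206   Math                209
11        4    Fall          13   Chem                 16
12        3    Fall         230   Chem                233
13        3  Spring          99   Chem                102
14        3  Spring          47   Math                 50
group by term: max(grade_rank_plus_3), min(credits):
        grade_rank_plus_3  credits
term                              
Fall                  285        1
Spring                227        1
Summer                209        5
filter rows where grade_rank_plus_3 <= 227:
        grade_rank_plus_3  credits
term                              
Spring                227        1
Summer                209        5
add column gap = t['credits'] - t['grade_rank_plus_3']:
        grade_rank_plus_3  credits  gap
term                                   
Spring                227        1 -226
Summer                209        5 -204
Hence -215.0.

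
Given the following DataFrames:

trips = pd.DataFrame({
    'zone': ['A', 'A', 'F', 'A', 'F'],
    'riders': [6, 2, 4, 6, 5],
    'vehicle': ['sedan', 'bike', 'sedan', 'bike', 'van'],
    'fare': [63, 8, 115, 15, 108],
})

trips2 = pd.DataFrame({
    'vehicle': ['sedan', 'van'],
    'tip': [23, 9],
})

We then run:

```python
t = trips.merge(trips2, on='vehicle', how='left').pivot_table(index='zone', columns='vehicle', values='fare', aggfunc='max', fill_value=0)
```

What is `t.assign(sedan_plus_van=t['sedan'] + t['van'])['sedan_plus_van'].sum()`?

286

merge on 'vehicle' (how='left') → 5 rows:
  zone  riders vehicle  fare   tip
0    A       6   sedan    63  23.0
1    A       2    bike     8   NaN
2    F       4   sedan   115  23.0
3    A       6    bike    15   NaN
4    F       5     van   108   9.0
pivot: rows=zone, cols=vehicle, max(fare):
vehicle  bike  sedan  van
zone                     
A          15     63    0
F           0    115  108
add column sedan_plus_van = t['sedan'] + t['van']:
vehicle  bike  sedan  van  sedan_plus_van
zone                                     
A          15     63    0              63
F           0    115  108             223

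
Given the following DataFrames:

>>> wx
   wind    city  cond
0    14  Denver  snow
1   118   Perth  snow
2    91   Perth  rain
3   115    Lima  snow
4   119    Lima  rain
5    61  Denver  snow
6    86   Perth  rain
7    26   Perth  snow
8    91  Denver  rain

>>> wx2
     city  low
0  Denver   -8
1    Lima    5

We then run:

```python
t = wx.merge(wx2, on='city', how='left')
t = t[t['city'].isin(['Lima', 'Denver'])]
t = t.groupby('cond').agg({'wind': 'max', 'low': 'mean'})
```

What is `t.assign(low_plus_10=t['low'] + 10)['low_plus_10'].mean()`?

merge on 'city' (how='left') → 9 rows:
   wind    city  cond  low
0    14  Denver  snow -8.0
1   118   Perth  snow  NaN
2    91   Perth  rain  NaN
3   115    Lima  snow  5.0
4   119    Lima  rain  5.0
5    61  Denver  snow -8.0
6    86   Perth  rain  NaN
7    26   Perth  snow  NaN
8    91  Denver  rain -8.0
filter rows where city in ['Lima', 'Denver']:
   wind    city  cond  low
0    14  Denver  snow -8.0
3   115    Lima  snow  5.0
4   119    Lima  rain  5.0
5    61  Denver  snow -8.0
8    91  Denver  rain -8.0
group by cond: max(wind), mean(low):
      wind       low
cond                
rain   119 -1.500000
snow   115 -3.666667
add column low_plus_10 = t['low'] + 10:
      wind       low  low_plus_10
cond                             
rain   119 -1.500000     8.500000
snow   115 -3.666667     6.333333
So mean() = 7.41666666667.

7.41666666667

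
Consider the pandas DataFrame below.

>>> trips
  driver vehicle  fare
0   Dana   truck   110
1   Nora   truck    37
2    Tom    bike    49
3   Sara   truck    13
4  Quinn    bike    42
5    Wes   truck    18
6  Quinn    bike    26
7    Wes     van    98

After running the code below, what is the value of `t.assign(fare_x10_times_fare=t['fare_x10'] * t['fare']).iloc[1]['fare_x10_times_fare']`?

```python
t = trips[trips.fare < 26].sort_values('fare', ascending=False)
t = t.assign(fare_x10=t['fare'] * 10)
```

1690

filter rows where fare < 26:
  driver vehicle  fare
3   Sara   truck    13
5    Wes   truck    18
sort by fare descending:
  driver vehicle  fare
5    Wes   truck    18
3   Sara   truck    13
add column fare_x10 = t['fare'] * 10:
  driver vehicle  fare  fare_x10
5    Wes   truck    18       180
3   Sara   truck    13       130
add column fare_x10_times_fare = t['fare_x10'] * t['fare']:
  driver vehicle  fare  fare_x10  fare_x10_times_fare
5    Wes   truck    18       180                 3240
3   Sara   truck    13       130                 1690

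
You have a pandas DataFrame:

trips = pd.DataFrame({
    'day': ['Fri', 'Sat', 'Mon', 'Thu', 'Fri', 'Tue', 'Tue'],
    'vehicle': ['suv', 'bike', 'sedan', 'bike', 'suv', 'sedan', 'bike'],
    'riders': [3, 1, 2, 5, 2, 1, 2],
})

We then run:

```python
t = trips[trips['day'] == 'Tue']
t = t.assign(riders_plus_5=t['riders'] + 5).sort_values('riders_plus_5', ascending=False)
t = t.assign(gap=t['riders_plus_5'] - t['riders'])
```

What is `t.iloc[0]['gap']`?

filter rows where day == 'Tue':
   day vehicle  riders
5  Tue   sedan       1
6  Tue    bike       2
add column riders_plus_5 = t['riders'] + 5:
   day vehicle  riders  riders_plus_5
5  Tue   sedan       1              6
6  Tue    bike       2              7
sort by riders_plus_5 descending:
   day vehicle  riders  riders_plus_5
6  Tue    bike       2              7
5  Tue   sedan       1              6
add column gap = t['riders_plus_5'] - t['riders']:
   day vehicle  riders  riders_plus_5  gap
6  Tue    bike       2              7    5
5  Tue   sedan       1              6    5

5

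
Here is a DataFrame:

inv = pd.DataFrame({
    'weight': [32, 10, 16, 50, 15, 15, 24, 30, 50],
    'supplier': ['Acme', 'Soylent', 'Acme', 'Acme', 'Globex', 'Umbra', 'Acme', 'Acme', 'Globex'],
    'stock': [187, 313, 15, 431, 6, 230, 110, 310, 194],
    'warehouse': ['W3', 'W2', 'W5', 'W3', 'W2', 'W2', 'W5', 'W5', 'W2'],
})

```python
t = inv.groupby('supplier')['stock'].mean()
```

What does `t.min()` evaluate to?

group by supplier, mean of stock:
supplier
Acme       210.6
Globex     100.0
Soylent    313.0
Umbra      230.0
Name: stock, dtype: float64
So min() = 100.0.

100.0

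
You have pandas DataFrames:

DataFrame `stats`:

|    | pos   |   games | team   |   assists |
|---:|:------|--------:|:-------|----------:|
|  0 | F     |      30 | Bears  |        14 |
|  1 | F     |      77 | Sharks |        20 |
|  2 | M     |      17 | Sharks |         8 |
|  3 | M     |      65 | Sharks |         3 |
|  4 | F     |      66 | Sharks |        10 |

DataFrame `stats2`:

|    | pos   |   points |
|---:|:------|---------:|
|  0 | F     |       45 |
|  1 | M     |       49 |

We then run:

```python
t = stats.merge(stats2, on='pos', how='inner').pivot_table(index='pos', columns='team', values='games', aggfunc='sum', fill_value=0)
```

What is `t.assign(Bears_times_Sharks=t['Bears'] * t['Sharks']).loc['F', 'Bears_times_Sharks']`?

merge on 'pos' (how='inner') → 5 rows:
  pos  games    team  assists  points
0   F     30   Bears       14      45
1   F     77  Sharks       20      45
2   M     17  Sharks        8      49
3   M     65  Sharks        3      49
4   F     66  Sharks       10      45
pivot: rows=pos, cols=team, sum(games):
team  Bears  Sharks
pos                
F        30     143
M         0      82
add column Bears_times_Sharks = t['Bears'] * t['Sharks']:
team  Bears  Sharks  Bears_times_Sharks
pos                                    
F        30     143                4290
M         0      82                   0

4290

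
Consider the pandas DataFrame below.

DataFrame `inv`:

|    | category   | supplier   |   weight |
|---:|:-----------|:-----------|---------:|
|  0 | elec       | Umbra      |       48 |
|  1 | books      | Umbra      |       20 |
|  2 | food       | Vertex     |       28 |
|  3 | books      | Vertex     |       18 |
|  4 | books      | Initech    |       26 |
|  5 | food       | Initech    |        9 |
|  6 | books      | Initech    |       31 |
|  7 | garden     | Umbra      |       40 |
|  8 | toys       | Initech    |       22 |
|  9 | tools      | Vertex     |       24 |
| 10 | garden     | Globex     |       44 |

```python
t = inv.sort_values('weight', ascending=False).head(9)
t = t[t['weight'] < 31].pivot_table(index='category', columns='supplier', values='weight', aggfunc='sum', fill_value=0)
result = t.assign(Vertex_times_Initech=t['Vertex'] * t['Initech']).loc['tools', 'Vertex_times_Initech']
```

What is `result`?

0

sort by weight descending:
   category supplier  weight
0      elec    Umbra      48
10   garden   Globex      44
7    garden    Umbra      40
6     books  Initech      31
2      food   Vertex      28
4     books  Initech      26
9     tools   Vertex      24
8      toys  Initech      22
1     books    Umbra      20
3     books   Vertex      18
5      food  Initech       9
take first 9 rows:
   category supplier  weight
0      elec    Umbra      48
10   garden   Globex      44
7    garden    Umbra      40
6     books  Initech      31
2      food   Vertex      28
4     books  Initech      26
9     tools   Vertex      24
8      toys  Initech      22
1     books    Umbra      20
filter rows where weight < 31:
  category supplier  weight
2     food   Vertex      28
4    books  Initech      26
9    tools   Vertex      24
8     toys  Initech      22
1    books    Umbra      20
pivot: rows=category, cols=supplier, sum(weight):
supplier  Initech  Umbra  Vertex
category                        
books          26     20       0
food            0      0      28
tools           0      0      24
toys           22      0       0
add column Vertex_times_Initech = t['Vertex'] * t['Initech']:
supplier  Initech  Umbra  Vertex  Vertex_times_Initech
category                                              
books          26     20       0                     0
food            0      0      28                     0
tools           0      0      24                     0
toys           22      0       0                     0
Finally, value at row 'tools', column 'Vertex_times_Initech' = 0.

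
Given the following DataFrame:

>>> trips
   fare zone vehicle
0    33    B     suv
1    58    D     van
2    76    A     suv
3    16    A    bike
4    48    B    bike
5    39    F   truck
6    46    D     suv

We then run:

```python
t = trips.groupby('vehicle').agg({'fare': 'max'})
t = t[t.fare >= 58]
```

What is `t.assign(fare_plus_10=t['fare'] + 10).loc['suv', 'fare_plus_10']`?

86

group by vehicle, max of fare:
         fare
vehicle      
bike       48
suv        76
truck      39
van        58
filter rows where fare >= 58:
         fare
vehicle      
suv        76
van        58
add column fare_plus_10 = t['fare'] + 10:
         fare  fare_plus_10
vehicle                    
suv        76            86
van        58            68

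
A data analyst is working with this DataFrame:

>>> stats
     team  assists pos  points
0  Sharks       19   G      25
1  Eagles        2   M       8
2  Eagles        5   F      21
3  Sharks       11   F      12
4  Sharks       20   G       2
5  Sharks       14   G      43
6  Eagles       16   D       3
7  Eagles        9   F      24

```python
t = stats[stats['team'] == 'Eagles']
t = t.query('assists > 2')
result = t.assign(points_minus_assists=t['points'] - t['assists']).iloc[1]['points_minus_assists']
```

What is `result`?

filter rows where team == 'Eagles':
     team  assists pos  points
1  Eagles        2   M       8
2  Eagles        5   F      21
6  Eagles       16   D       3
7  Eagles        9   F      24
filter rows where assists > 2:
     team  assists pos  points
2  Eagles        5   F      21
6  Eagles       16   D       3
7  Eagles        9   F      24
add column points_minus_assists = t['points'] - t['assists']:
     team  assists pos  points  points_minus_assists
2  Eagles        5   F      21                    16
6  Eagles       16   D       3                   -13
7  Eagles        9   F      24                    15
Finally, value at position 1, column 'points_minus_assists' = -13.

-13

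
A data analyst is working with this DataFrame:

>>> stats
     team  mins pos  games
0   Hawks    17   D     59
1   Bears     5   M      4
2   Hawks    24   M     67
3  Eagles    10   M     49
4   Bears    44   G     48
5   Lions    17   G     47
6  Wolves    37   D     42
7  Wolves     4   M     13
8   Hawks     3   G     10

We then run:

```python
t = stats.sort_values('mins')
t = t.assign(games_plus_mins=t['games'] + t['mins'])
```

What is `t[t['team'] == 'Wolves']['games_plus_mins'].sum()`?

96

sort by mins:
     team  mins pos  games
8   Hawks     3   G     10
7  Wolves     4   M     13
1   Bears     5   M      4
3  Eagles    10   M     49
0   Hawks    17   D     59
5   Lions    17   G     47
2   Hawks    24   M     67
6  Wolves    37   D     42
4   Bears    44   G     48
add column games_plus_mins = t['games'] + t['mins']:
     team  mins pos  games  games_plus_mins
8   Hawks     3   G     10               13
7  Wolves     4   M     13               17
1   Bears     5   M      4                9
3  Eagles    10   M     49               59
0   Hawks    17   D     59               76
5   Lions    17   G     47               64
2   Hawks    24   M     67               91
6  Wolves    37   D     42               79
4   Bears    44   G     48               92
filter rows where team == 'Wolves':
     team  mins pos  games  games_plus_mins
7  Wolves     4   M     13               17
6  Wolves    37   D     42               79
sum of column 'games_plus_mins' → 96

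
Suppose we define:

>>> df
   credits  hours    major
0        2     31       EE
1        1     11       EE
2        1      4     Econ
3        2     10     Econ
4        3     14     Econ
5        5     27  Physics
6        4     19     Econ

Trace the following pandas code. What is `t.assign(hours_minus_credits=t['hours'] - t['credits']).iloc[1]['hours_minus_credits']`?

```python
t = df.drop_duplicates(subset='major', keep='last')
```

drop duplicate major (keep=last):
   credits  hours    major
1        1     11       EE
5        5     27  Physics
6        4     19     Econ
add column hours_minus_credits = t['hours'] - t['credits']:
   credits  hours    major  hours_minus_credits
1        1     11       EE                   10
5        5     27  Physics                   22
6        4     19     Econ                   15

22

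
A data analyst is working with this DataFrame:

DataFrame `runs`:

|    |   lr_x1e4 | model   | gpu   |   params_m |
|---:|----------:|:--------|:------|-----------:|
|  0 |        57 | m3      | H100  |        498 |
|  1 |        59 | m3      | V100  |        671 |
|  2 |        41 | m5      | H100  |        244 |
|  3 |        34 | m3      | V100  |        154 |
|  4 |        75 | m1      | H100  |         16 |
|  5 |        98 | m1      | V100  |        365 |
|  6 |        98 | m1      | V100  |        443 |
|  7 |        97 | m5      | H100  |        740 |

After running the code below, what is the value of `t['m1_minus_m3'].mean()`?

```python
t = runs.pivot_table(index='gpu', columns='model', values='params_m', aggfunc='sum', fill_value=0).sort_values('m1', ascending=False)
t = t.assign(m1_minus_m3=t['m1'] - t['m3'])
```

-249.5

pivot: rows=gpu, cols=model, sum(params_m):
model   m1   m3   m5
gpu                 
H100    16  498  984
V100   808  825    0
sort by m1 descending:
model   m1   m3   m5
gpu                 
V100   808  825    0
H100    16  498  984
add column m1_minus_m3 = t['m1'] - t['m3']:
model   m1   m3   m5  m1_minus_m3
gpu                              
V100   808  825    0          -17
H100    16  498  984         -482
Hence -249.5.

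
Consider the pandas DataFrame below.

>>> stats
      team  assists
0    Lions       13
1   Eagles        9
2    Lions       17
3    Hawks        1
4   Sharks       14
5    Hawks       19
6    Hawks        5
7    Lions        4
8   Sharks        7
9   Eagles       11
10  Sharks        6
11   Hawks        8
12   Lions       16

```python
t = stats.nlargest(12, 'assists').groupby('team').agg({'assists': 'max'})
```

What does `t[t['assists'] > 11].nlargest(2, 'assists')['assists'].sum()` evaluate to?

36

take 12 rows with largest assists:
      team  assists
5    Hawks       19
2    Lions       17
12   Lions       16
4   Sharks       14
0    Lions       13
9   Eagles       11
1   Eagles        9
11   Hawks        8
8   Sharks        7
10  Sharks        6
6    Hawks        5
7    Lions        4
group by team, max of assists:
        assists
team           
Eagles       11
Hawks        19
Lions        17
Sharks       14
filter rows where assists > 11:
        assists
team           
Hawks        19
Lions        17
Sharks       14
take 2 rows with largest assists:
       assists
team          
Hawks       19
Lions       17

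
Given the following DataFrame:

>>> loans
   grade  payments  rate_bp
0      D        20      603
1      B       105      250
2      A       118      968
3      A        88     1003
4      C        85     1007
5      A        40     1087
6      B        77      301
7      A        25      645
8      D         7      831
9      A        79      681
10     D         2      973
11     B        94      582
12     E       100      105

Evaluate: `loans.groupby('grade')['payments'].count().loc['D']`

3

group by grade, count of payments:
grade
A    5
B    3
C    1
D    3
E    1
Name: payments, dtype: int64
Taking the value at index 'D' gives 3.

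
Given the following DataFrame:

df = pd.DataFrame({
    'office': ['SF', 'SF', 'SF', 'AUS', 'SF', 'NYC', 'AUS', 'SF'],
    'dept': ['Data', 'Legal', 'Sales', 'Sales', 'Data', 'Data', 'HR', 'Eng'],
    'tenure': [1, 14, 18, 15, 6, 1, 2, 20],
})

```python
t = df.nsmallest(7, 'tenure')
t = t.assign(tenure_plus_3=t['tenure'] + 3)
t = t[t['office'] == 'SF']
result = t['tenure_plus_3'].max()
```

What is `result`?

take 7 rows with smallest tenure:
  office   dept  tenure
0     SF   Data       1
5    NYC   Data       1
6    AUS     HR       2
4     SF   Data       6
1     SF  Legal      14
3    AUS  Sales      15
2     SF  Sales      18
add column tenure_plus_3 = t['tenure'] + 3:
  office   dept  tenure  tenure_plus_3
0     SF   Data       1              4
5    NYC   Data       1              4
6    AUS     HR       2              5
4     SF   Data       6              9
1     SF  Legal      14             17
3    AUS  Sales      15             18
2     SF  Sales      18             21
filter rows where office == 'SF':
  office   dept  tenure  tenure_plus_3
0     SF   Data       1              4
4     SF   Data       6              9
1     SF  Legal      14             17
2     SF  Sales      18             21
Hence 21.

21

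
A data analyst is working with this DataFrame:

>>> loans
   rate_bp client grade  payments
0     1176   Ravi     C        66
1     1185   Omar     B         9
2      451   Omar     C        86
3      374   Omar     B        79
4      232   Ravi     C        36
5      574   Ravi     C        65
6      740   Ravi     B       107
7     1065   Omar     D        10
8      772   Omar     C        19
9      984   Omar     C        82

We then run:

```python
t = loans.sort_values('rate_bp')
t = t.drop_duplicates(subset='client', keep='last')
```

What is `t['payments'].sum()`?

75

sort by rate_bp:
   rate_bp client grade  payments
4      232   Ravi     C        36
3      374   Omar     B        79
2      451   Omar     C        86
5      574   Ravi     C        65
6      740   Ravi     B       107
8      772   Omar     C        19
9      984   Omar     C        82
7     1065   Omar     D        10
0     1176   Ravi     C        66
1     1185   Omar     B         9
drop duplicate client (keep=last):
   rate_bp client grade  payments
0     1176   Ravi     C        66
1     1185   Omar     B         9
The sum of column 'payments' is 75.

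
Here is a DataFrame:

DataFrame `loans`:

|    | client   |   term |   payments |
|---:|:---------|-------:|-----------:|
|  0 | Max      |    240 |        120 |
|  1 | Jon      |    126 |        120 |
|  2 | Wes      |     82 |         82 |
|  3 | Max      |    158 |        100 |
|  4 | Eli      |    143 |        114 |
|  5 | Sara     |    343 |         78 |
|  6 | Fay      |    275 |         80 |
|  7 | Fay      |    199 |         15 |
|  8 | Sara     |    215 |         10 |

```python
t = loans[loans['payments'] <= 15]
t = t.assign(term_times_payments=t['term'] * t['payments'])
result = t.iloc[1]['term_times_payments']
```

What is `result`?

2150

filter rows where payments <= 15:
  client  term  payments
7    Fay   199        15
8   Sara   215        10
add column term_times_payments = t['term'] * t['payments']:
  client  term  payments  term_times_payments
7    Fay   199        15                 2985
8   Sara   215        10                 2150
So iloc[1]['term_times_payments'] = 2150.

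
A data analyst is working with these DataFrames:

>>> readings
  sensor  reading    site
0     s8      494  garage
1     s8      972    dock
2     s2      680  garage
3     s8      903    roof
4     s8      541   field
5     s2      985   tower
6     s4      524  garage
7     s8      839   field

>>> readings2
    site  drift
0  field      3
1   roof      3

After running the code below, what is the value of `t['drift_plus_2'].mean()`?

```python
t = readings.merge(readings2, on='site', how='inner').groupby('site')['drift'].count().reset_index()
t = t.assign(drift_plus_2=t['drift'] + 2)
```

merge on 'site' (how='inner') → 3 rows:
  sensor  reading   site  drift
0     s8      903   roof      3
1     s8      541  field      3
2     s8      839  field      3
group by site, count of drift:
site
field    2
roof     1
Name: drift, dtype: int64
reset_index():
    site  drift
0  field      2
1   roof      1
add column drift_plus_2 = t['drift'] + 2:
    site  drift  drift_plus_2
0  field      2             4
1   roof      1             3
Then the mean of column 'drift_plus_2': 3.5

3.5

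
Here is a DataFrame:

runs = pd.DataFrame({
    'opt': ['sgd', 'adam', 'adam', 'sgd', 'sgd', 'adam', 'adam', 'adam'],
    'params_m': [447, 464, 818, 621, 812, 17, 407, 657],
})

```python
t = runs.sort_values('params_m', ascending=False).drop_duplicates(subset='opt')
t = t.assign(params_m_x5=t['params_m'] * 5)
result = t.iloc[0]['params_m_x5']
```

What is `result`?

4090

sort by params_m descending:
    opt  params_m
2  adam       818
4   sgd       812
7  adam       657
3   sgd       621
1  adam       464
0   sgd       447
6  adam       407
5  adam        17
drop duplicate opt (keep=first):
    opt  params_m
2  adam       818
4   sgd       812
add column params_m_x5 = t['params_m'] * 5:
    opt  params_m  params_m_x5
2  adam       818         4090
4   sgd       812         4060
So iloc[0]['params_m_x5'] = 4090.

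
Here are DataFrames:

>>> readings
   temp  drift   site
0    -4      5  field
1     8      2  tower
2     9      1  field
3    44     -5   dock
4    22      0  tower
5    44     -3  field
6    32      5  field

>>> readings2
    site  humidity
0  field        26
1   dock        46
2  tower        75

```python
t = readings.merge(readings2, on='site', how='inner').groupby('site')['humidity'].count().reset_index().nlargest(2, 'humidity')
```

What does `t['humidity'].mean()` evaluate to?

merge on 'site' (how='inner') → 7 rows:
   temp  drift   site  humidity
0    -4      5  field        26
1     8      2  tower        75
2     9      1  field        26
3    44     -5   dock        46
4    22      0  tower        75
5    44     -3  field        26
6    32      5  field        26
group by site, count of humidity:
site
dock     1
field    4
tower    2
Name: humidity, dtype: int64
reset_index():
    site  humidity
0   dock         1
1  field         4
2  tower         2
take 2 rows with largest humidity:
    site  humidity
1  field         4
2  tower         2
So mean() = 3.0.

3.0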